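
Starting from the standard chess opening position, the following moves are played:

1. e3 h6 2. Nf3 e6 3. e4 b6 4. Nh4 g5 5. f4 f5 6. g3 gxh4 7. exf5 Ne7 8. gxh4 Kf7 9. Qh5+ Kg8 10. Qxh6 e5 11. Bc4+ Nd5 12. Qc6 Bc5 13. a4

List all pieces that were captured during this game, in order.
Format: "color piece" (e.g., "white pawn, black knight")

Tracking captures:
  gxh4: captured white knight
  exf5: captured black pawn
  gxh4: captured black pawn
  Qxh6: captured black pawn

white knight, black pawn, black pawn, black pawn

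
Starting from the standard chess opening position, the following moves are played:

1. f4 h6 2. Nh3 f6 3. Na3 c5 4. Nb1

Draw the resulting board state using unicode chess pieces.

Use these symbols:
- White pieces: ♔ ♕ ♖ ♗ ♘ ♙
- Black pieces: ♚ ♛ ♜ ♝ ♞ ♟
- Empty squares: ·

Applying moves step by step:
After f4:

♜ ♞ ♝ ♛ ♚ ♝ ♞ ♜
♟ ♟ ♟ ♟ ♟ ♟ ♟ ♟
· · · · · · · ·
· · · · · · · ·
· · · · · ♙ · ·
· · · · · · · ·
♙ ♙ ♙ ♙ ♙ · ♙ ♙
♖ ♘ ♗ ♕ ♔ ♗ ♘ ♖


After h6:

♜ ♞ ♝ ♛ ♚ ♝ ♞ ♜
♟ ♟ ♟ ♟ ♟ ♟ ♟ ·
· · · · · · · ♟
· · · · · · · ·
· · · · · ♙ · ·
· · · · · · · ·
♙ ♙ ♙ ♙ ♙ · ♙ ♙
♖ ♘ ♗ ♕ ♔ ♗ ♘ ♖


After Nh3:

♜ ♞ ♝ ♛ ♚ ♝ ♞ ♜
♟ ♟ ♟ ♟ ♟ ♟ ♟ ·
· · · · · · · ♟
· · · · · · · ·
· · · · · ♙ · ·
· · · · · · · ♘
♙ ♙ ♙ ♙ ♙ · ♙ ♙
♖ ♘ ♗ ♕ ♔ ♗ · ♖


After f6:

♜ ♞ ♝ ♛ ♚ ♝ ♞ ♜
♟ ♟ ♟ ♟ ♟ · ♟ ·
· · · · · ♟ · ♟
· · · · · · · ·
· · · · · ♙ · ·
· · · · · · · ♘
♙ ♙ ♙ ♙ ♙ · ♙ ♙
♖ ♘ ♗ ♕ ♔ ♗ · ♖


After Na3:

♜ ♞ ♝ ♛ ♚ ♝ ♞ ♜
♟ ♟ ♟ ♟ ♟ · ♟ ·
· · · · · ♟ · ♟
· · · · · · · ·
· · · · · ♙ · ·
♘ · · · · · · ♘
♙ ♙ ♙ ♙ ♙ · ♙ ♙
♖ · ♗ ♕ ♔ ♗ · ♖


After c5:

♜ ♞ ♝ ♛ ♚ ♝ ♞ ♜
♟ ♟ · ♟ ♟ · ♟ ·
· · · · · ♟ · ♟
· · ♟ · · · · ·
· · · · · ♙ · ·
♘ · · · · · · ♘
♙ ♙ ♙ ♙ ♙ · ♙ ♙
♖ · ♗ ♕ ♔ ♗ · ♖


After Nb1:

♜ ♞ ♝ ♛ ♚ ♝ ♞ ♜
♟ ♟ · ♟ ♟ · ♟ ·
· · · · · ♟ · ♟
· · ♟ · · · · ·
· · · · · ♙ · ·
· · · · · · · ♘
♙ ♙ ♙ ♙ ♙ · ♙ ♙
♖ ♘ ♗ ♕ ♔ ♗ · ♖



  a b c d e f g h
  ─────────────────
8│♜ ♞ ♝ ♛ ♚ ♝ ♞ ♜│8
7│♟ ♟ · ♟ ♟ · ♟ ·│7
6│· · · · · ♟ · ♟│6
5│· · ♟ · · · · ·│5
4│· · · · · ♙ · ·│4
3│· · · · · · · ♘│3
2│♙ ♙ ♙ ♙ ♙ · ♙ ♙│2
1│♖ ♘ ♗ ♕ ♔ ♗ · ♖│1
  ─────────────────
  a b c d e f g h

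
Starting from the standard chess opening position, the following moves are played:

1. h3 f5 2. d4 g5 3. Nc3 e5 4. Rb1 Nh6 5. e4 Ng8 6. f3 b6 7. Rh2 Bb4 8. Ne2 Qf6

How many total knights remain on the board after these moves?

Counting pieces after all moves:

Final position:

  a b c d e f g h
  ─────────────────
8│♜ ♞ ♝ · ♚ · ♞ ♜│8
7│♟ · ♟ ♟ · · · ♟│7
6│· ♟ · · · ♛ · ·│6
5│· · · · ♟ ♟ ♟ ·│5
4│· ♝ · ♙ ♙ · · ·│4
3│· · ♘ · · ♙ · ♙│3
2│♙ ♙ ♙ · ♘ · ♙ ♖│2
1│· ♖ ♗ ♕ ♔ ♗ · ·│1
  ─────────────────
  a b c d e f g h


4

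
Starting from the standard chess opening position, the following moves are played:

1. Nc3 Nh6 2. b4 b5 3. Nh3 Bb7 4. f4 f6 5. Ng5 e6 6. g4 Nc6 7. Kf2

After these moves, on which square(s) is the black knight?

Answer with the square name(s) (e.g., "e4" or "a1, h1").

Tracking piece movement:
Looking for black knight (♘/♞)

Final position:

  a b c d e f g h
  ─────────────────
8│♜ · · ♛ ♚ ♝ · ♜│8
7│♟ ♝ ♟ ♟ · · ♟ ♟│7
6│· · ♞ · ♟ ♟ · ♞│6
5│· ♟ · · · · ♘ ·│5
4│· ♙ · · · ♙ ♙ ·│4
3│· · ♘ · · · · ·│3
2│♙ · ♙ ♙ ♙ ♔ · ♙│2
1│♖ · ♗ ♕ · ♗ · ♖│1
  ─────────────────
  a b c d e f g h


c6, h6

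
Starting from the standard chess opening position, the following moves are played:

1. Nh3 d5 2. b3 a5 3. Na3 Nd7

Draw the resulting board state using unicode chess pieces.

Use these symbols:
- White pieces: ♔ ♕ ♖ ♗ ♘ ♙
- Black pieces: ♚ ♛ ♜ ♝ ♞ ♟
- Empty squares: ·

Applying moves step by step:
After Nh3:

♜ ♞ ♝ ♛ ♚ ♝ ♞ ♜
♟ ♟ ♟ ♟ ♟ ♟ ♟ ♟
· · · · · · · ·
· · · · · · · ·
· · · · · · · ·
· · · · · · · ♘
♙ ♙ ♙ ♙ ♙ ♙ ♙ ♙
♖ ♘ ♗ ♕ ♔ ♗ · ♖


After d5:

♜ ♞ ♝ ♛ ♚ ♝ ♞ ♜
♟ ♟ ♟ · ♟ ♟ ♟ ♟
· · · · · · · ·
· · · ♟ · · · ·
· · · · · · · ·
· · · · · · · ♘
♙ ♙ ♙ ♙ ♙ ♙ ♙ ♙
♖ ♘ ♗ ♕ ♔ ♗ · ♖


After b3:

♜ ♞ ♝ ♛ ♚ ♝ ♞ ♜
♟ ♟ ♟ · ♟ ♟ ♟ ♟
· · · · · · · ·
· · · ♟ · · · ·
· · · · · · · ·
· ♙ · · · · · ♘
♙ · ♙ ♙ ♙ ♙ ♙ ♙
♖ ♘ ♗ ♕ ♔ ♗ · ♖


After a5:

♜ ♞ ♝ ♛ ♚ ♝ ♞ ♜
· ♟ ♟ · ♟ ♟ ♟ ♟
· · · · · · · ·
♟ · · ♟ · · · ·
· · · · · · · ·
· ♙ · · · · · ♘
♙ · ♙ ♙ ♙ ♙ ♙ ♙
♖ ♘ ♗ ♕ ♔ ♗ · ♖


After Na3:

♜ ♞ ♝ ♛ ♚ ♝ ♞ ♜
· ♟ ♟ · ♟ ♟ ♟ ♟
· · · · · · · ·
♟ · · ♟ · · · ·
· · · · · · · ·
♘ ♙ · · · · · ♘
♙ · ♙ ♙ ♙ ♙ ♙ ♙
♖ · ♗ ♕ ♔ ♗ · ♖


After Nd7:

♜ · ♝ ♛ ♚ ♝ ♞ ♜
· ♟ ♟ ♞ ♟ ♟ ♟ ♟
· · · · · · · ·
♟ · · ♟ · · · ·
· · · · · · · ·
♘ ♙ · · · · · ♘
♙ · ♙ ♙ ♙ ♙ ♙ ♙
♖ · ♗ ♕ ♔ ♗ · ♖



  a b c d e f g h
  ─────────────────
8│♜ · ♝ ♛ ♚ ♝ ♞ ♜│8
7│· ♟ ♟ ♞ ♟ ♟ ♟ ♟│7
6│· · · · · · · ·│6
5│♟ · · ♟ · · · ·│5
4│· · · · · · · ·│4
3│♘ ♙ · · · · · ♘│3
2│♙ · ♙ ♙ ♙ ♙ ♙ ♙│2
1│♖ · ♗ ♕ ♔ ♗ · ♖│1
  ─────────────────
  a b c d e f g h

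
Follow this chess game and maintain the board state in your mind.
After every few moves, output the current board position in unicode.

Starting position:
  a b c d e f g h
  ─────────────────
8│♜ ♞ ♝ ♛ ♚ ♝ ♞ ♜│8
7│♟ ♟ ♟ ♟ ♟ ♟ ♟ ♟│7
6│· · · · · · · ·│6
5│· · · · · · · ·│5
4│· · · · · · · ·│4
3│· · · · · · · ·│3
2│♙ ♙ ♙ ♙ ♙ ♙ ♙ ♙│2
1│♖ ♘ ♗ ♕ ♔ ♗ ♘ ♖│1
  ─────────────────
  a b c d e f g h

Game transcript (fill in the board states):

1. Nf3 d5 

  a b c d e f g h
  ─────────────────
8│♜ ♞ ♝ ♛ ♚ ♝ ♞ ♜│8
7│♟ ♟ ♟ · ♟ ♟ ♟ ♟│7
6│· · · · · · · ·│6
5│· · · ♟ · · · ·│5
4│· · · · · · · ·│4
3│· · · · · ♘ · ·│3
2│♙ ♙ ♙ ♙ ♙ ♙ ♙ ♙│2
1│♖ ♘ ♗ ♕ ♔ ♗ · ♖│1
  ─────────────────
  a b c d e f g h

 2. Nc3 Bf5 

  a b c d e f g h
  ─────────────────
8│♜ ♞ · ♛ ♚ ♝ ♞ ♜│8
7│♟ ♟ ♟ · ♟ ♟ ♟ ♟│7
6│· · · · · · · ·│6
5│· · · ♟ · ♝ · ·│5
4│· · · · · · · ·│4
3│· · ♘ · · ♘ · ·│3
2│♙ ♙ ♙ ♙ ♙ ♙ ♙ ♙│2
1│♖ · ♗ ♕ ♔ ♗ · ♖│1
  ─────────────────
  a b c d e f g h

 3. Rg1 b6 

  a b c d e f g h
  ─────────────────
8│♜ ♞ · ♛ ♚ ♝ ♞ ♜│8
7│♟ · ♟ · ♟ ♟ ♟ ♟│7
6│· ♟ · · · · · ·│6
5│· · · ♟ · ♝ · ·│5
4│· · · · · · · ·│4
3│· · ♘ · · ♘ · ·│3
2│♙ ♙ ♙ ♙ ♙ ♙ ♙ ♙│2
1│♖ · ♗ ♕ ♔ ♗ ♖ ·│1
  ─────────────────
  a b c d e f g h

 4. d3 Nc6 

  a b c d e f g h
  ─────────────────
8│♜ · · ♛ ♚ ♝ ♞ ♜│8
7│♟ · ♟ · ♟ ♟ ♟ ♟│7
6│· ♟ ♞ · · · · ·│6
5│· · · ♟ · ♝ · ·│5
4│· · · · · · · ·│4
3│· · ♘ ♙ · ♘ · ·│3
2│♙ ♙ ♙ · ♙ ♙ ♙ ♙│2
1│♖ · ♗ ♕ ♔ ♗ ♖ ·│1
  ─────────────────
  a b c d e f g h



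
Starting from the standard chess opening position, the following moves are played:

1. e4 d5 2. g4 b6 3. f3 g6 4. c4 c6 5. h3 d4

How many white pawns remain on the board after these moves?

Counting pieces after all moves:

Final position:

  a b c d e f g h
  ─────────────────
8│♜ ♞ ♝ ♛ ♚ ♝ ♞ ♜│8
7│♟ · · · ♟ ♟ · ♟│7
6│· ♟ ♟ · · · ♟ ·│6
5│· · · · · · · ·│5
4│· · ♙ ♟ ♙ · ♙ ·│4
3│· · · · · ♙ · ♙│3
2│♙ ♙ · ♙ · · · ·│2
1│♖ ♘ ♗ ♕ ♔ ♗ ♘ ♖│1
  ─────────────────
  a b c d e f g h


8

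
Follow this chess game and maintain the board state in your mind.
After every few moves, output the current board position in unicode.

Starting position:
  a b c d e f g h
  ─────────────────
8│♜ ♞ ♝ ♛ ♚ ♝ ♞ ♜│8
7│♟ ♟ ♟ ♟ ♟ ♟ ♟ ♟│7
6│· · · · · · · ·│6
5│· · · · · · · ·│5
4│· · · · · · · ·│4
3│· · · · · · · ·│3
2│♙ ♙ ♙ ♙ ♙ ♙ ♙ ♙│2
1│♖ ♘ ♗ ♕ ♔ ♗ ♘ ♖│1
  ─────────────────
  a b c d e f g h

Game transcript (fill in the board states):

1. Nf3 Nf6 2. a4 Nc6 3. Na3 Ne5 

  a b c d e f g h
  ─────────────────
8│♜ · ♝ ♛ ♚ ♝ · ♜│8
7│♟ ♟ ♟ ♟ ♟ ♟ ♟ ♟│7
6│· · · · · ♞ · ·│6
5│· · · · ♞ · · ·│5
4│♙ · · · · · · ·│4
3│♘ · · · · ♘ · ·│3
2│· ♙ ♙ ♙ ♙ ♙ ♙ ♙│2
1│♖ · ♗ ♕ ♔ ♗ · ♖│1
  ─────────────────
  a b c d e f g h

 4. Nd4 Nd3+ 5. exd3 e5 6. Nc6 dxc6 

  a b c d e f g h
  ─────────────────
8│♜ · ♝ ♛ ♚ ♝ · ♜│8
7│♟ ♟ ♟ · · ♟ ♟ ♟│7
6│· · ♟ · · ♞ · ·│6
5│· · · · ♟ · · ·│5
4│♙ · · · · · · ·│4
3│♘ · · ♙ · · · ·│3
2│· ♙ ♙ ♙ · ♙ ♙ ♙│2
1│♖ · ♗ ♕ ♔ ♗ · ♖│1
  ─────────────────
  a b c d e f g h

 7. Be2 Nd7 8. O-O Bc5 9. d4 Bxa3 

  a b c d e f g h
  ─────────────────
8│♜ · ♝ ♛ ♚ · · ♜│8
7│♟ ♟ ♟ ♞ · ♟ ♟ ♟│7
6│· · ♟ · · · · ·│6
5│· · · · ♟ · · ·│5
4│♙ · · ♙ · · · ·│4
3│♝ · · · · · · ·│3
2│· ♙ ♙ ♙ ♗ ♙ ♙ ♙│2
1│♖ · ♗ ♕ · ♖ ♔ ·│1
  ─────────────────
  a b c d e f g h

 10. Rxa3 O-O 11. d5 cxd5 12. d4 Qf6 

  a b c d e f g h
  ─────────────────
8│♜ · ♝ · · ♜ ♚ ·│8
7│♟ ♟ ♟ ♞ · ♟ ♟ ♟│7
6│· · · · · ♛ · ·│6
5│· · · ♟ ♟ · · ·│5
4│♙ · · ♙ · · · ·│4
3│♖ · · · · · · ·│3
2│· ♙ ♙ · ♗ ♙ ♙ ♙│2
1│· · ♗ ♕ · ♖ ♔ ·│1
  ─────────────────
  a b c d e f g h

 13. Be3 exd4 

  a b c d e f g h
  ─────────────────
8│♜ · ♝ · · ♜ ♚ ·│8
7│♟ ♟ ♟ ♞ · ♟ ♟ ♟│7
6│· · · · · ♛ · ·│6
5│· · · ♟ · · · ·│5
4│♙ · · ♟ · · · ·│4
3│♖ · · · ♗ · · ·│3
2│· ♙ ♙ · ♗ ♙ ♙ ♙│2
1│· · · ♕ · ♖ ♔ ·│1
  ─────────────────
  a b c d e f g h


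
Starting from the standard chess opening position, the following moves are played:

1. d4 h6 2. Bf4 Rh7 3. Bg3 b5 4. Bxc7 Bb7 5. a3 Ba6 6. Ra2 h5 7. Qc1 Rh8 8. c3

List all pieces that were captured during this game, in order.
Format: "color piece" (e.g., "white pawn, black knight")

Tracking captures:
  Bxc7: captured black pawn

black pawn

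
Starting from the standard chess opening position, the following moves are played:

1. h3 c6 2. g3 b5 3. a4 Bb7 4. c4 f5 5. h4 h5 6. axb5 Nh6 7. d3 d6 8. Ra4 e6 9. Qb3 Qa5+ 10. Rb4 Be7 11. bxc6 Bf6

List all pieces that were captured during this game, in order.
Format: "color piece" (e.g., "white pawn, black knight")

Tracking captures:
  axb5: captured black pawn
  bxc6: captured black pawn

black pawn, black pawn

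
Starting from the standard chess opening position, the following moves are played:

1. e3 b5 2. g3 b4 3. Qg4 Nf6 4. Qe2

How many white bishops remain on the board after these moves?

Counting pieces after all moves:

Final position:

  a b c d e f g h
  ─────────────────
8│♜ ♞ ♝ ♛ ♚ ♝ · ♜│8
7│♟ · ♟ ♟ ♟ ♟ ♟ ♟│7
6│· · · · · ♞ · ·│6
5│· · · · · · · ·│5
4│· ♟ · · · · · ·│4
3│· · · · ♙ · ♙ ·│3
2│♙ ♙ ♙ ♙ ♕ ♙ · ♙│2
1│♖ ♘ ♗ · ♔ ♗ ♘ ♖│1
  ─────────────────
  a b c d e f g h


2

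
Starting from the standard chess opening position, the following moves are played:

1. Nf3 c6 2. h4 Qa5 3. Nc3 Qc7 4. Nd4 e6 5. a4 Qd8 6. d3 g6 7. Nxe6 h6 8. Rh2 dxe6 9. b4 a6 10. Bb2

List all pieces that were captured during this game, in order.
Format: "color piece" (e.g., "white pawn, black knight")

Tracking captures:
  Nxe6: captured black pawn
  dxe6: captured white knight

black pawn, white knight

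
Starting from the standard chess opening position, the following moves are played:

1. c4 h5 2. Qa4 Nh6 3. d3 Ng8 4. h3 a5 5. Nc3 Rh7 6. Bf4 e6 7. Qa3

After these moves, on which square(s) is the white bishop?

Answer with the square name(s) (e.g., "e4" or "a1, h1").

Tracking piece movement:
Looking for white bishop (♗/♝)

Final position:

  a b c d e f g h
  ─────────────────
8│♜ ♞ ♝ ♛ ♚ ♝ ♞ ·│8
7│· ♟ ♟ ♟ · ♟ ♟ ♜│7
6│· · · · ♟ · · ·│6
5│♟ · · · · · · ♟│5
4│· · ♙ · · ♗ · ·│4
3│♕ · ♘ ♙ · · · ♙│3
2│♙ ♙ · · ♙ ♙ ♙ ·│2
1│♖ · · · ♔ ♗ ♘ ♖│1
  ─────────────────
  a b c d e f g h


f1, f4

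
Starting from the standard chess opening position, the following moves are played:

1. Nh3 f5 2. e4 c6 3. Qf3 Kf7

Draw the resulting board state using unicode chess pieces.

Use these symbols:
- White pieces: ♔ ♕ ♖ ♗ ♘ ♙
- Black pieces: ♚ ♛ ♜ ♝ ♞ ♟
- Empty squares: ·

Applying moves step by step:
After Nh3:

♜ ♞ ♝ ♛ ♚ ♝ ♞ ♜
♟ ♟ ♟ ♟ ♟ ♟ ♟ ♟
· · · · · · · ·
· · · · · · · ·
· · · · · · · ·
· · · · · · · ♘
♙ ♙ ♙ ♙ ♙ ♙ ♙ ♙
♖ ♘ ♗ ♕ ♔ ♗ · ♖


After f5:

♜ ♞ ♝ ♛ ♚ ♝ ♞ ♜
♟ ♟ ♟ ♟ ♟ · ♟ ♟
· · · · · · · ·
· · · · · ♟ · ·
· · · · · · · ·
· · · · · · · ♘
♙ ♙ ♙ ♙ ♙ ♙ ♙ ♙
♖ ♘ ♗ ♕ ♔ ♗ · ♖


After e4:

♜ ♞ ♝ ♛ ♚ ♝ ♞ ♜
♟ ♟ ♟ ♟ ♟ · ♟ ♟
· · · · · · · ·
· · · · · ♟ · ·
· · · · ♙ · · ·
· · · · · · · ♘
♙ ♙ ♙ ♙ · ♙ ♙ ♙
♖ ♘ ♗ ♕ ♔ ♗ · ♖


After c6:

♜ ♞ ♝ ♛ ♚ ♝ ♞ ♜
♟ ♟ · ♟ ♟ · ♟ ♟
· · ♟ · · · · ·
· · · · · ♟ · ·
· · · · ♙ · · ·
· · · · · · · ♘
♙ ♙ ♙ ♙ · ♙ ♙ ♙
♖ ♘ ♗ ♕ ♔ ♗ · ♖


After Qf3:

♜ ♞ ♝ ♛ ♚ ♝ ♞ ♜
♟ ♟ · ♟ ♟ · ♟ ♟
· · ♟ · · · · ·
· · · · · ♟ · ·
· · · · ♙ · · ·
· · · · · ♕ · ♘
♙ ♙ ♙ ♙ · ♙ ♙ ♙
♖ ♘ ♗ · ♔ ♗ · ♖


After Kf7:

♜ ♞ ♝ ♛ · ♝ ♞ ♜
♟ ♟ · ♟ ♟ ♚ ♟ ♟
· · ♟ · · · · ·
· · · · · ♟ · ·
· · · · ♙ · · ·
· · · · · ♕ · ♘
♙ ♙ ♙ ♙ · ♙ ♙ ♙
♖ ♘ ♗ · ♔ ♗ · ♖



  a b c d e f g h
  ─────────────────
8│♜ ♞ ♝ ♛ · ♝ ♞ ♜│8
7│♟ ♟ · ♟ ♟ ♚ ♟ ♟│7
6│· · ♟ · · · · ·│6
5│· · · · · ♟ · ·│5
4│· · · · ♙ · · ·│4
3│· · · · · ♕ · ♘│3
2│♙ ♙ ♙ ♙ · ♙ ♙ ♙│2
1│♖ ♘ ♗ · ♔ ♗ · ♖│1
  ─────────────────
  a b c d e f g h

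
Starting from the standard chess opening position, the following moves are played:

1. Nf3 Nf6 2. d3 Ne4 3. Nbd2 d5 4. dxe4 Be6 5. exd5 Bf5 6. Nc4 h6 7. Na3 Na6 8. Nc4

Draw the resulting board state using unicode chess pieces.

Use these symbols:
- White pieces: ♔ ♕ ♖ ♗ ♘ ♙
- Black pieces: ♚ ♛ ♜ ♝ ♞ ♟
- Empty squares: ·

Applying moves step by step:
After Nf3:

♜ ♞ ♝ ♛ ♚ ♝ ♞ ♜
♟ ♟ ♟ ♟ ♟ ♟ ♟ ♟
· · · · · · · ·
· · · · · · · ·
· · · · · · · ·
· · · · · ♘ · ·
♙ ♙ ♙ ♙ ♙ ♙ ♙ ♙
♖ ♘ ♗ ♕ ♔ ♗ · ♖


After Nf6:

♜ ♞ ♝ ♛ ♚ ♝ · ♜
♟ ♟ ♟ ♟ ♟ ♟ ♟ ♟
· · · · · ♞ · ·
· · · · · · · ·
· · · · · · · ·
· · · · · ♘ · ·
♙ ♙ ♙ ♙ ♙ ♙ ♙ ♙
♖ ♘ ♗ ♕ ♔ ♗ · ♖


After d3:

♜ ♞ ♝ ♛ ♚ ♝ · ♜
♟ ♟ ♟ ♟ ♟ ♟ ♟ ♟
· · · · · ♞ · ·
· · · · · · · ·
· · · · · · · ·
· · · ♙ · ♘ · ·
♙ ♙ ♙ · ♙ ♙ ♙ ♙
♖ ♘ ♗ ♕ ♔ ♗ · ♖


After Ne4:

♜ ♞ ♝ ♛ ♚ ♝ · ♜
♟ ♟ ♟ ♟ ♟ ♟ ♟ ♟
· · · · · · · ·
· · · · · · · ·
· · · · ♞ · · ·
· · · ♙ · ♘ · ·
♙ ♙ ♙ · ♙ ♙ ♙ ♙
♖ ♘ ♗ ♕ ♔ ♗ · ♖


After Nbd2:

♜ ♞ ♝ ♛ ♚ ♝ · ♜
♟ ♟ ♟ ♟ ♟ ♟ ♟ ♟
· · · · · · · ·
· · · · · · · ·
· · · · ♞ · · ·
· · · ♙ · ♘ · ·
♙ ♙ ♙ ♘ ♙ ♙ ♙ ♙
♖ · ♗ ♕ ♔ ♗ · ♖


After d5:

♜ ♞ ♝ ♛ ♚ ♝ · ♜
♟ ♟ ♟ · ♟ ♟ ♟ ♟
· · · · · · · ·
· · · ♟ · · · ·
· · · · ♞ · · ·
· · · ♙ · ♘ · ·
♙ ♙ ♙ ♘ ♙ ♙ ♙ ♙
♖ · ♗ ♕ ♔ ♗ · ♖


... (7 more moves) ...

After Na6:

♜ · · ♛ ♚ ♝ · ♜
♟ ♟ ♟ · ♟ ♟ ♟ ·
♞ · · · · · · ♟
· · · ♙ · ♝ · ·
· · · · · · · ·
♘ · · · · ♘ · ·
♙ ♙ ♙ · ♙ ♙ ♙ ♙
♖ · ♗ ♕ ♔ ♗ · ♖


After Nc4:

♜ · · ♛ ♚ ♝ · ♜
♟ ♟ ♟ · ♟ ♟ ♟ ·
♞ · · · · · · ♟
· · · ♙ · ♝ · ·
· · ♘ · · · · ·
· · · · · ♘ · ·
♙ ♙ ♙ · ♙ ♙ ♙ ♙
♖ · ♗ ♕ ♔ ♗ · ♖



  a b c d e f g h
  ─────────────────
8│♜ · · ♛ ♚ ♝ · ♜│8
7│♟ ♟ ♟ · ♟ ♟ ♟ ·│7
6│♞ · · · · · · ♟│6
5│· · · ♙ · ♝ · ·│5
4│· · ♘ · · · · ·│4
3│· · · · · ♘ · ·│3
2│♙ ♙ ♙ · ♙ ♙ ♙ ♙│2
1│♖ · ♗ ♕ ♔ ♗ · ♖│1
  ─────────────────
  a b c d e f g h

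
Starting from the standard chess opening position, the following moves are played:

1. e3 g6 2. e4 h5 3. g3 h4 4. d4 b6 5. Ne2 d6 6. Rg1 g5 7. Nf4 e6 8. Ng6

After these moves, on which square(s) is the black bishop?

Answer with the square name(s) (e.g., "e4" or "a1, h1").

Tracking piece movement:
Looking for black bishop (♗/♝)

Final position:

  a b c d e f g h
  ─────────────────
8│♜ ♞ ♝ ♛ ♚ ♝ ♞ ♜│8
7│♟ · ♟ · · ♟ · ·│7
6│· ♟ · ♟ ♟ · ♘ ·│6
5│· · · · · · ♟ ·│5
4│· · · ♙ ♙ · · ♟│4
3│· · · · · · ♙ ·│3
2│♙ ♙ ♙ · · ♙ · ♙│2
1│♖ ♘ ♗ ♕ ♔ ♗ ♖ ·│1
  ─────────────────
  a b c d e f g h


c8, f8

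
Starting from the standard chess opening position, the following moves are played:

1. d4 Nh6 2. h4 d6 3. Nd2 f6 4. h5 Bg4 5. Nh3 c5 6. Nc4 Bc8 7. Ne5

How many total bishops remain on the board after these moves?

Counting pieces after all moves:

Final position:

  a b c d e f g h
  ─────────────────
8│♜ ♞ ♝ ♛ ♚ ♝ · ♜│8
7│♟ ♟ · · ♟ · ♟ ♟│7
6│· · · ♟ · ♟ · ♞│6
5│· · ♟ · ♘ · · ♙│5
4│· · · ♙ · · · ·│4
3│· · · · · · · ♘│3
2│♙ ♙ ♙ · ♙ ♙ ♙ ·│2
1│♖ · ♗ ♕ ♔ ♗ · ♖│1
  ─────────────────
  a b c d e f g h


4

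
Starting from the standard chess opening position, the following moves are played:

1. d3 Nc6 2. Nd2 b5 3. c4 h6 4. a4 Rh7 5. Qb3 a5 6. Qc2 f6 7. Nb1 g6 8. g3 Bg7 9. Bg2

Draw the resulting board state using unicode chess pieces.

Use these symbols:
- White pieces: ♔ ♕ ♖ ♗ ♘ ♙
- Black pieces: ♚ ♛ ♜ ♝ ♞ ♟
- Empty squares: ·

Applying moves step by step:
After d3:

♜ ♞ ♝ ♛ ♚ ♝ ♞ ♜
♟ ♟ ♟ ♟ ♟ ♟ ♟ ♟
· · · · · · · ·
· · · · · · · ·
· · · · · · · ·
· · · ♙ · · · ·
♙ ♙ ♙ · ♙ ♙ ♙ ♙
♖ ♘ ♗ ♕ ♔ ♗ ♘ ♖


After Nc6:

♜ · ♝ ♛ ♚ ♝ ♞ ♜
♟ ♟ ♟ ♟ ♟ ♟ ♟ ♟
· · ♞ · · · · ·
· · · · · · · ·
· · · · · · · ·
· · · ♙ · · · ·
♙ ♙ ♙ · ♙ ♙ ♙ ♙
♖ ♘ ♗ ♕ ♔ ♗ ♘ ♖


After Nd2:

♜ · ♝ ♛ ♚ ♝ ♞ ♜
♟ ♟ ♟ ♟ ♟ ♟ ♟ ♟
· · ♞ · · · · ·
· · · · · · · ·
· · · · · · · ·
· · · ♙ · · · ·
♙ ♙ ♙ ♘ ♙ ♙ ♙ ♙
♖ · ♗ ♕ ♔ ♗ ♘ ♖


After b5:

♜ · ♝ ♛ ♚ ♝ ♞ ♜
♟ · ♟ ♟ ♟ ♟ ♟ ♟
· · ♞ · · · · ·
· ♟ · · · · · ·
· · · · · · · ·
· · · ♙ · · · ·
♙ ♙ ♙ ♘ ♙ ♙ ♙ ♙
♖ · ♗ ♕ ♔ ♗ ♘ ♖


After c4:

♜ · ♝ ♛ ♚ ♝ ♞ ♜
♟ · ♟ ♟ ♟ ♟ ♟ ♟
· · ♞ · · · · ·
· ♟ · · · · · ·
· · ♙ · · · · ·
· · · ♙ · · · ·
♙ ♙ · ♘ ♙ ♙ ♙ ♙
♖ · ♗ ♕ ♔ ♗ ♘ ♖


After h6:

♜ · ♝ ♛ ♚ ♝ ♞ ♜
♟ · ♟ ♟ ♟ ♟ ♟ ·
· · ♞ · · · · ♟
· ♟ · · · · · ·
· · ♙ · · · · ·
· · · ♙ · · · ·
♙ ♙ · ♘ ♙ ♙ ♙ ♙
♖ · ♗ ♕ ♔ ♗ ♘ ♖


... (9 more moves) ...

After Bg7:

♜ · ♝ ♛ ♚ · ♞ ·
· · ♟ ♟ ♟ · ♝ ♜
· · ♞ · · ♟ ♟ ♟
♟ ♟ · · · · · ·
♙ · ♙ · · · · ·
· · · ♙ · · ♙ ·
· ♙ ♕ · ♙ ♙ · ♙
♖ ♘ ♗ · ♔ ♗ ♘ ♖


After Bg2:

♜ · ♝ ♛ ♚ · ♞ ·
· · ♟ ♟ ♟ · ♝ ♜
· · ♞ · · ♟ ♟ ♟
♟ ♟ · · · · · ·
♙ · ♙ · · · · ·
· · · ♙ · · ♙ ·
· ♙ ♕ · ♙ ♙ ♗ ♙
♖ ♘ ♗ · ♔ · ♘ ♖



  a b c d e f g h
  ─────────────────
8│♜ · ♝ ♛ ♚ · ♞ ·│8
7│· · ♟ ♟ ♟ · ♝ ♜│7
6│· · ♞ · · ♟ ♟ ♟│6
5│♟ ♟ · · · · · ·│5
4│♙ · ♙ · · · · ·│4
3│· · · ♙ · · ♙ ·│3
2│· ♙ ♕ · ♙ ♙ ♗ ♙│2
1│♖ ♘ ♗ · ♔ · ♘ ♖│1
  ─────────────────
  a b c d e f g h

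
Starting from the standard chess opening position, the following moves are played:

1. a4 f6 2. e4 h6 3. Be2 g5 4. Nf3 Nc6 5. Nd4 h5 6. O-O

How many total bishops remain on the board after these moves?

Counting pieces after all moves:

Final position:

  a b c d e f g h
  ─────────────────
8│♜ · ♝ ♛ ♚ ♝ ♞ ♜│8
7│♟ ♟ ♟ ♟ ♟ · · ·│7
6│· · ♞ · · ♟ · ·│6
5│· · · · · · ♟ ♟│5
4│♙ · · ♘ ♙ · · ·│4
3│· · · · · · · ·│3
2│· ♙ ♙ ♙ ♗ ♙ ♙ ♙│2
1│♖ ♘ ♗ ♕ · ♖ ♔ ·│1
  ─────────────────
  a b c d e f g h


4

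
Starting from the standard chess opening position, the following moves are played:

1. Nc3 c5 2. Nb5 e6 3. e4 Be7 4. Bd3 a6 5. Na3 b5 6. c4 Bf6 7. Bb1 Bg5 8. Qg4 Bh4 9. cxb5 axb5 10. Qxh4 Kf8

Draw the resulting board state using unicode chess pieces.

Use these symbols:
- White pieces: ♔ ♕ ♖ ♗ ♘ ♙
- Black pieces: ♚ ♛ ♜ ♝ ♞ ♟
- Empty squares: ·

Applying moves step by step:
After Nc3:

♜ ♞ ♝ ♛ ♚ ♝ ♞ ♜
♟ ♟ ♟ ♟ ♟ ♟ ♟ ♟
· · · · · · · ·
· · · · · · · ·
· · · · · · · ·
· · ♘ · · · · ·
♙ ♙ ♙ ♙ ♙ ♙ ♙ ♙
♖ · ♗ ♕ ♔ ♗ ♘ ♖


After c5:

♜ ♞ ♝ ♛ ♚ ♝ ♞ ♜
♟ ♟ · ♟ ♟ ♟ ♟ ♟
· · · · · · · ·
· · ♟ · · · · ·
· · · · · · · ·
· · ♘ · · · · ·
♙ ♙ ♙ ♙ ♙ ♙ ♙ ♙
♖ · ♗ ♕ ♔ ♗ ♘ ♖


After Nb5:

♜ ♞ ♝ ♛ ♚ ♝ ♞ ♜
♟ ♟ · ♟ ♟ ♟ ♟ ♟
· · · · · · · ·
· ♘ ♟ · · · · ·
· · · · · · · ·
· · · · · · · ·
♙ ♙ ♙ ♙ ♙ ♙ ♙ ♙
♖ · ♗ ♕ ♔ ♗ ♘ ♖


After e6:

♜ ♞ ♝ ♛ ♚ ♝ ♞ ♜
♟ ♟ · ♟ · ♟ ♟ ♟
· · · · ♟ · · ·
· ♘ ♟ · · · · ·
· · · · · · · ·
· · · · · · · ·
♙ ♙ ♙ ♙ ♙ ♙ ♙ ♙
♖ · ♗ ♕ ♔ ♗ ♘ ♖


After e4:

♜ ♞ ♝ ♛ ♚ ♝ ♞ ♜
♟ ♟ · ♟ · ♟ ♟ ♟
· · · · ♟ · · ·
· ♘ ♟ · · · · ·
· · · · ♙ · · ·
· · · · · · · ·
♙ ♙ ♙ ♙ · ♙ ♙ ♙
♖ · ♗ ♕ ♔ ♗ ♘ ♖


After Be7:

♜ ♞ ♝ ♛ ♚ · ♞ ♜
♟ ♟ · ♟ ♝ ♟ ♟ ♟
· · · · ♟ · · ·
· ♘ ♟ · · · · ·
· · · · ♙ · · ·
· · · · · · · ·
♙ ♙ ♙ ♙ · ♙ ♙ ♙
♖ · ♗ ♕ ♔ ♗ ♘ ♖


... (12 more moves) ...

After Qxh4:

♜ ♞ ♝ ♛ ♚ · ♞ ♜
· · · ♟ · ♟ ♟ ♟
· · · · ♟ · · ·
· ♟ ♟ · · · · ·
· · · · ♙ · · ♕
♘ · · · · · · ·
♙ ♙ · ♙ · ♙ ♙ ♙
♖ ♗ ♗ · ♔ · ♘ ♖


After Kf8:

♜ ♞ ♝ ♛ · ♚ ♞ ♜
· · · ♟ · ♟ ♟ ♟
· · · · ♟ · · ·
· ♟ ♟ · · · · ·
· · · · ♙ · · ♕
♘ · · · · · · ·
♙ ♙ · ♙ · ♙ ♙ ♙
♖ ♗ ♗ · ♔ · ♘ ♖



  a b c d e f g h
  ─────────────────
8│♜ ♞ ♝ ♛ · ♚ ♞ ♜│8
7│· · · ♟ · ♟ ♟ ♟│7
6│· · · · ♟ · · ·│6
5│· ♟ ♟ · · · · ·│5
4│· · · · ♙ · · ♕│4
3│♘ · · · · · · ·│3
2│♙ ♙ · ♙ · ♙ ♙ ♙│2
1│♖ ♗ ♗ · ♔ · ♘ ♖│1
  ─────────────────
  a b c d e f g h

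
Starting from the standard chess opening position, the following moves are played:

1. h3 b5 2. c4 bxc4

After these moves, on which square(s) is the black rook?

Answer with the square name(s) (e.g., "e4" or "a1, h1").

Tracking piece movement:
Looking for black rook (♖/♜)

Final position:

  a b c d e f g h
  ─────────────────
8│♜ ♞ ♝ ♛ ♚ ♝ ♞ ♜│8
7│♟ · ♟ ♟ ♟ ♟ ♟ ♟│7
6│· · · · · · · ·│6
5│· · · · · · · ·│5
4│· · ♟ · · · · ·│4
3│· · · · · · · ♙│3
2│♙ ♙ · ♙ ♙ ♙ ♙ ·│2
1│♖ ♘ ♗ ♕ ♔ ♗ ♘ ♖│1
  ─────────────────
  a b c d e f g h


a8, h8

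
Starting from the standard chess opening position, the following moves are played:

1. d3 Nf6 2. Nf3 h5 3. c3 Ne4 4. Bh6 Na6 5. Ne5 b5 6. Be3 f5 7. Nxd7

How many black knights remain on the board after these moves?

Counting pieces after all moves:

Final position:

  a b c d e f g h
  ─────────────────
8│♜ · ♝ ♛ ♚ ♝ · ♜│8
7│♟ · ♟ ♘ ♟ · ♟ ·│7
6│♞ · · · · · · ·│6
5│· ♟ · · · ♟ · ♟│5
4│· · · · ♞ · · ·│4
3│· · ♙ ♙ ♗ · · ·│3
2│♙ ♙ · · ♙ ♙ ♙ ♙│2
1│♖ ♘ · ♕ ♔ ♗ · ♖│1
  ─────────────────
  a b c d e f g h


2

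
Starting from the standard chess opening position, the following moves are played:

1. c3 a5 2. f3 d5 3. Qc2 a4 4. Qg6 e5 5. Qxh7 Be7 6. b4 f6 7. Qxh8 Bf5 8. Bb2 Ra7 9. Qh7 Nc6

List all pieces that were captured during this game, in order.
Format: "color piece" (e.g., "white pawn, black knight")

Tracking captures:
  Qxh7: captured black pawn
  Qxh8: captured black rook

black pawn, black rook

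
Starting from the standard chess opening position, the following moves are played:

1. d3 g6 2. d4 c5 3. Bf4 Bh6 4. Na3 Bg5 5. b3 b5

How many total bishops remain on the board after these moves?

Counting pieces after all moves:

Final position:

  a b c d e f g h
  ─────────────────
8│♜ ♞ ♝ ♛ ♚ · ♞ ♜│8
7│♟ · · ♟ ♟ ♟ · ♟│7
6│· · · · · · ♟ ·│6
5│· ♟ ♟ · · · ♝ ·│5
4│· · · ♙ · ♗ · ·│4
3│♘ ♙ · · · · · ·│3
2│♙ · ♙ · ♙ ♙ ♙ ♙│2
1│♖ · · ♕ ♔ ♗ ♘ ♖│1
  ─────────────────
  a b c d e f g h


4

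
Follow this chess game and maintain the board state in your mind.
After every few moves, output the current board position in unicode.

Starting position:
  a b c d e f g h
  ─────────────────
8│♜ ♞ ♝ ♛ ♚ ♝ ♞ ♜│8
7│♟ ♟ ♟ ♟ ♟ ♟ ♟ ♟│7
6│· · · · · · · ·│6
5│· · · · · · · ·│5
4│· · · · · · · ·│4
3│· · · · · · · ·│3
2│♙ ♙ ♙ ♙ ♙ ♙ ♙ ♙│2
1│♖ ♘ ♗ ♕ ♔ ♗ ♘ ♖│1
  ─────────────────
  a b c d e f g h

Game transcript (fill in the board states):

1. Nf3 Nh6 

  a b c d e f g h
  ─────────────────
8│♜ ♞ ♝ ♛ ♚ ♝ · ♜│8
7│♟ ♟ ♟ ♟ ♟ ♟ ♟ ♟│7
6│· · · · · · · ♞│6
5│· · · · · · · ·│5
4│· · · · · · · ·│4
3│· · · · · ♘ · ·│3
2│♙ ♙ ♙ ♙ ♙ ♙ ♙ ♙│2
1│♖ ♘ ♗ ♕ ♔ ♗ · ♖│1
  ─────────────────
  a b c d e f g h

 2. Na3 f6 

  a b c d e f g h
  ─────────────────
8│♜ ♞ ♝ ♛ ♚ ♝ · ♜│8
7│♟ ♟ ♟ ♟ ♟ · ♟ ♟│7
6│· · · · · ♟ · ♞│6
5│· · · · · · · ·│5
4│· · · · · · · ·│4
3│♘ · · · · ♘ · ·│3
2│♙ ♙ ♙ ♙ ♙ ♙ ♙ ♙│2
1│♖ · ♗ ♕ ♔ ♗ · ♖│1
  ─────────────────
  a b c d e f g h

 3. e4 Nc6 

  a b c d e f g h
  ─────────────────
8│♜ · ♝ ♛ ♚ ♝ · ♜│8
7│♟ ♟ ♟ ♟ ♟ · ♟ ♟│7
6│· · ♞ · · ♟ · ♞│6
5│· · · · · · · ·│5
4│· · · · ♙ · · ·│4
3│♘ · · · · ♘ · ·│3
2│♙ ♙ ♙ ♙ · ♙ ♙ ♙│2
1│♖ · ♗ ♕ ♔ ♗ · ♖│1
  ─────────────────
  a b c d e f g h

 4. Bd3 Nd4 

  a b c d e f g h
  ─────────────────
8│♜ · ♝ ♛ ♚ ♝ · ♜│8
7│♟ ♟ ♟ ♟ ♟ · ♟ ♟│7
6│· · · · · ♟ · ♞│6
5│· · · · · · · ·│5
4│· · · ♞ ♙ · · ·│4
3│♘ · · ♗ · ♘ · ·│3
2│♙ ♙ ♙ ♙ · ♙ ♙ ♙│2
1│♖ · ♗ ♕ ♔ · · ♖│1
  ─────────────────
  a b c d e f g h

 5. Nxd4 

  a b c d e f g h
  ─────────────────
8│♜ · ♝ ♛ ♚ ♝ · ♜│8
7│♟ ♟ ♟ ♟ ♟ · ♟ ♟│7
6│· · · · · ♟ · ♞│6
5│· · · · · · · ·│5
4│· · · ♘ ♙ · · ·│4
3│♘ · · ♗ · · · ·│3
2│♙ ♙ ♙ ♙ · ♙ ♙ ♙│2
1│♖ · ♗ ♕ ♔ · · ♖│1
  ─────────────────
  a b c d e f g h


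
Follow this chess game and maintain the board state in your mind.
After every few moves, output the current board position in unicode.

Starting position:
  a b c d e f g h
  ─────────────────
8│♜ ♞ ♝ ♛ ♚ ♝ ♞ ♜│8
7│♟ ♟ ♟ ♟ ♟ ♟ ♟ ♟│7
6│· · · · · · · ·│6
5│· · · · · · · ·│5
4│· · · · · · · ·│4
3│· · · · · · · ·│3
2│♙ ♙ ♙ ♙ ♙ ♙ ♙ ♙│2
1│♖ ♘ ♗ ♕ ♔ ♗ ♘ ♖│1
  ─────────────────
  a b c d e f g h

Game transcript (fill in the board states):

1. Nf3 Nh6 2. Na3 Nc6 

  a b c d e f g h
  ─────────────────
8│♜ · ♝ ♛ ♚ ♝ · ♜│8
7│♟ ♟ ♟ ♟ ♟ ♟ ♟ ♟│7
6│· · ♞ · · · · ♞│6
5│· · · · · · · ·│5
4│· · · · · · · ·│4
3│♘ · · · · ♘ · ·│3
2│♙ ♙ ♙ ♙ ♙ ♙ ♙ ♙│2
1│♖ · ♗ ♕ ♔ ♗ · ♖│1
  ─────────────────
  a b c d e f g h

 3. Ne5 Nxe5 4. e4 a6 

  a b c d e f g h
  ─────────────────
8│♜ · ♝ ♛ ♚ ♝ · ♜│8
7│· ♟ ♟ ♟ ♟ ♟ ♟ ♟│7
6│♟ · · · · · · ♞│6
5│· · · · ♞ · · ·│5
4│· · · · ♙ · · ·│4
3│♘ · · · · · · ·│3
2│♙ ♙ ♙ ♙ · ♙ ♙ ♙│2
1│♖ · ♗ ♕ ♔ ♗ · ♖│1
  ─────────────────
  a b c d e f g h

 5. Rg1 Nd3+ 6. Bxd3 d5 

  a b c d e f g h
  ─────────────────
8│♜ · ♝ ♛ ♚ ♝ · ♜│8
7│· ♟ ♟ · ♟ ♟ ♟ ♟│7
6│♟ · · · · · · ♞│6
5│· · · ♟ · · · ·│5
4│· · · · ♙ · · ·│4
3│♘ · · ♗ · · · ·│3
2│♙ ♙ ♙ ♙ · ♙ ♙ ♙│2
1│♖ · ♗ ♕ ♔ · ♖ ·│1
  ─────────────────
  a b c d e f g h

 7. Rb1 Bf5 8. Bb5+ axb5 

  a b c d e f g h
  ─────────────────
8│♜ · · ♛ ♚ ♝ · ♜│8
7│· ♟ ♟ · ♟ ♟ ♟ ♟│7
6│· · · · · · · ♞│6
5│· ♟ · ♟ · ♝ · ·│5
4│· · · · ♙ · · ·│4
3│♘ · · · · · · ·│3
2│♙ ♙ ♙ ♙ · ♙ ♙ ♙│2
1│· ♖ ♗ ♕ ♔ · ♖ ·│1
  ─────────────────
  a b c d e f g h



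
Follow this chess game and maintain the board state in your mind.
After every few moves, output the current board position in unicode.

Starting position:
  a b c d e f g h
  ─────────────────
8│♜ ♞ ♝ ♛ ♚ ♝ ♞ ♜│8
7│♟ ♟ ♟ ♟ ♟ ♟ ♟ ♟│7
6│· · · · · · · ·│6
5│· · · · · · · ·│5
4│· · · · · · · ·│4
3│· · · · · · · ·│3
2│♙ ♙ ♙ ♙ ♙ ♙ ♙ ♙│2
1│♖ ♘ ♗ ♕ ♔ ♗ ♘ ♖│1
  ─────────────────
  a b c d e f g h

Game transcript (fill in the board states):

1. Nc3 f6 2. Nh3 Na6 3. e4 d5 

  a b c d e f g h
  ─────────────────
8│♜ · ♝ ♛ ♚ ♝ ♞ ♜│8
7│♟ ♟ ♟ · ♟ · ♟ ♟│7
6│♞ · · · · ♟ · ·│6
5│· · · ♟ · · · ·│5
4│· · · · ♙ · · ·│4
3│· · ♘ · · · · ♘│3
2│♙ ♙ ♙ ♙ · ♙ ♙ ♙│2
1│♖ · ♗ ♕ ♔ ♗ · ♖│1
  ─────────────────
  a b c d e f g h

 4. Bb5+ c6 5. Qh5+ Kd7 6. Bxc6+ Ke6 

  a b c d e f g h
  ─────────────────
8│♜ · ♝ ♛ · ♝ ♞ ♜│8
7│♟ ♟ · · ♟ · ♟ ♟│7
6│♞ · ♗ · ♚ ♟ · ·│6
5│· · · ♟ · · · ♕│5
4│· · · · ♙ · · ·│4
3│· · ♘ · · · · ♘│3
2│♙ ♙ ♙ ♙ · ♙ ♙ ♙│2
1│♖ · ♗ · ♔ · · ♖│1
  ─────────────────
  a b c d e f g h

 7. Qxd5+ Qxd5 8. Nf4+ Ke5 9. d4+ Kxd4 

  a b c d e f g h
  ─────────────────
8│♜ · ♝ · · ♝ ♞ ♜│8
7│♟ ♟ · · ♟ · ♟ ♟│7
6│♞ · ♗ · · ♟ · ·│6
5│· · · ♛ · · · ·│5
4│· · · ♚ ♙ ♘ · ·│4
3│· · ♘ · · · · ·│3
2│♙ ♙ ♙ · · ♙ ♙ ♙│2
1│♖ · ♗ · ♔ · · ♖│1
  ─────────────────
  a b c d e f g h

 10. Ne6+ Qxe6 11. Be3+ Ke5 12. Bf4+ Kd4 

  a b c d e f g h
  ─────────────────
8│♜ · ♝ · · ♝ ♞ ♜│8
7│♟ ♟ · · ♟ · ♟ ♟│7
6│♞ · ♗ · ♛ ♟ · ·│6
5│· · · · · · · ·│5
4│· · · ♚ ♙ ♗ · ·│4
3│· · ♘ · · · · ·│3
2│♙ ♙ ♙ · · ♙ ♙ ♙│2
1│♖ · · · ♔ · · ♖│1
  ─────────────────
  a b c d e f g h

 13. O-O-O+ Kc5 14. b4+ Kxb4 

  a b c d e f g h
  ─────────────────
8│♜ · ♝ · · ♝ ♞ ♜│8
7│♟ ♟ · · ♟ · ♟ ♟│7
6│♞ · ♗ · ♛ ♟ · ·│6
5│· · · · · · · ·│5
4│· ♚ · · ♙ ♗ · ·│4
3│· · ♘ · · · · ·│3
2│♙ · ♙ · · ♙ ♙ ♙│2
1│· · ♔ ♖ · · · ♖│1
  ─────────────────
  a b c d e f g h


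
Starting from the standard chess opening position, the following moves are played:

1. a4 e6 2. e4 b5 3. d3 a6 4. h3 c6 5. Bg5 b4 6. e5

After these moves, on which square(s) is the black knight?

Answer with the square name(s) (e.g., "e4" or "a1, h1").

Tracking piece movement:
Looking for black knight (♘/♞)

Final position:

  a b c d e f g h
  ─────────────────
8│♜ ♞ ♝ ♛ ♚ ♝ ♞ ♜│8
7│· · · ♟ · ♟ ♟ ♟│7
6│♟ · ♟ · ♟ · · ·│6
5│· · · · ♙ · ♗ ·│5
4│♙ ♟ · · · · · ·│4
3│· · · ♙ · · · ♙│3
2│· ♙ ♙ · · ♙ ♙ ·│2
1│♖ ♘ · ♕ ♔ ♗ ♘ ♖│1
  ─────────────────
  a b c d e f g h


b8, g8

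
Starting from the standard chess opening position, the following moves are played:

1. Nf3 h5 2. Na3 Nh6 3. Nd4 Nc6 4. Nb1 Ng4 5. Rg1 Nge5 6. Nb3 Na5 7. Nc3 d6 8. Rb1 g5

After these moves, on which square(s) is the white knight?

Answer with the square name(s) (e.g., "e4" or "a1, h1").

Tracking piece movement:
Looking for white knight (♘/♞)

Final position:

  a b c d e f g h
  ─────────────────
8│♜ · ♝ ♛ ♚ ♝ · ♜│8
7│♟ ♟ ♟ · ♟ ♟ · ·│7
6│· · · ♟ · · · ·│6
5│♞ · · · ♞ · ♟ ♟│5
4│· · · · · · · ·│4
3│· ♘ ♘ · · · · ·│3
2│♙ ♙ ♙ ♙ ♙ ♙ ♙ ♙│2
1│· ♖ ♗ ♕ ♔ ♗ ♖ ·│1
  ─────────────────
  a b c d e f g h


b3, c3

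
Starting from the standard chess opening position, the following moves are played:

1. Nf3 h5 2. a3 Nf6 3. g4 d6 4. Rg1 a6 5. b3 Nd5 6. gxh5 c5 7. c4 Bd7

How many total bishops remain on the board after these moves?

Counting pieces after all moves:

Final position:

  a b c d e f g h
  ─────────────────
8│♜ ♞ · ♛ ♚ ♝ · ♜│8
7│· ♟ · ♝ ♟ ♟ ♟ ·│7
6│♟ · · ♟ · · · ·│6
5│· · ♟ ♞ · · · ♙│5
4│· · ♙ · · · · ·│4
3│♙ ♙ · · · ♘ · ·│3
2│· · · ♙ ♙ ♙ · ♙│2
1│♖ ♘ ♗ ♕ ♔ ♗ ♖ ·│1
  ─────────────────
  a b c d e f g h


4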